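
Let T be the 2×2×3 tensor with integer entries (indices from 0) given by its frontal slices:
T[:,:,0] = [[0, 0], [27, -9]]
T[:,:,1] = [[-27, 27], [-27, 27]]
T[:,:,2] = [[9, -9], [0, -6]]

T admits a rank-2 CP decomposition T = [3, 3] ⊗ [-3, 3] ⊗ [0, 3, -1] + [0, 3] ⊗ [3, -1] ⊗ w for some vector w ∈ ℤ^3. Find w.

Subtract the known terms from T to get the rank-1 residual R = [0, 3] ⊗ [3, -1] ⊗ w, so R[i,j,k] = a[i]·b[j]·w[k]. Pick indices with nonzero a[1]·b[0] = (3)·(3) = 9. Only the fibre through (1,0,·) is needed: R[1,0,:] = T[1,0,:] − Σₗ aₗ[1]bₗ[0]cₗ = [27, -27, 0] − (3)·(-3)·[0, 3, -1] = [27, 0, -9]. Then w[k] = R[1,0,k] / 9 for each k, giving w = [27, 0, -9] / 9 = [3, 0, -1].

w = [3, 0, -1]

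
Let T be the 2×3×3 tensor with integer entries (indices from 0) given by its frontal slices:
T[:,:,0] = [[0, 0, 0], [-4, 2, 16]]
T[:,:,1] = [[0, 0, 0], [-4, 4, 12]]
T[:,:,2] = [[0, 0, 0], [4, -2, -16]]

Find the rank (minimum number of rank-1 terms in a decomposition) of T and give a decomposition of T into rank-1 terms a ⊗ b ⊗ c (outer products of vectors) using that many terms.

rank(T) = 2

Lower bound: the mode-3 unfolding of T (rows indexed by k, columns by (i,j) = (0,0), (0,1), (0,2), (1,0), (1,1), (1,2)) is [[0, 0, 0, -4, 2, 16], [0, 0, 0, -4, 4, 12], [0, 0, 0, 4, -2, -16]].
There the 2×2 minor on rows k ∈ {0, 1}, columns (i,j) ∈ {(1,0), (1,1)} is det [[-4, 2], [-4, 4]] = -8 ≠ 0, so this unfolding has rank ≥ 2; CP rank is at least every unfolding rank, so rank(T) ≥ 2. (Flattening ranks never certify an upper bound on CP rank; for that we must actually write T with 2 rank-1 terms.)
Upper bound — finding two terms. Every mode-1 slice of T is a multiple of one matrix: T[i,:,:] = a[i]·M with a = [0, 1] and M = [[-4, -4, 4], [2, 4, -2], [16, 12, -16]] (rows indexed by j, columns by k). So it suffices to write M as a sum of two rank-1 matrices.
The rows of M satisfy (row 2) = −5·(row 0) − 2·(row 1), so splitting by rows, M = [1, 0, -5][-4, -4, 4]ᵀ + [0, 1, -2][2, 4, -2]ᵀ.
Hence T = [0, 1] ⊗ [1, 0, -5] ⊗ [-4, -4, 4] + [0, 1] ⊗ [0, 1, -2] ⊗ [2, 4, -2], so rank(T) ≤ 2.
These bounds meet, so rank(T) = 2.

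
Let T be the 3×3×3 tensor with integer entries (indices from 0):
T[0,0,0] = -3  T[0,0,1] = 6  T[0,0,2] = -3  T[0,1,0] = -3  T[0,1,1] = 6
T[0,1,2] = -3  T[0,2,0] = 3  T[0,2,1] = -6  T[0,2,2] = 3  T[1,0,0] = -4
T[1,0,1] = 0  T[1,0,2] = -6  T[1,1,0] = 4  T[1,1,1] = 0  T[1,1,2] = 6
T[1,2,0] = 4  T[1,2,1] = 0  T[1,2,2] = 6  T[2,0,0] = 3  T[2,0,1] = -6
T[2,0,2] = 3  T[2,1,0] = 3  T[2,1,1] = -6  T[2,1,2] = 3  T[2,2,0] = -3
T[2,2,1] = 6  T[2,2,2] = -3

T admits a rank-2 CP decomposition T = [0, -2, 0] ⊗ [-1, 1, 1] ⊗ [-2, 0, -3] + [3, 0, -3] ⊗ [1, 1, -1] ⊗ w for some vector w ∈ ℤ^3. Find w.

Subtract the known terms from T to get the rank-1 residual R = [3, 0, -3] ⊗ [1, 1, -1] ⊗ w, so R[i,j,k] = a[i]·b[j]·w[k]. Pick indices with nonzero a[0]·b[0] = (3)·(1) = 3. Only the fibre through (0,0,·) is needed: R[0,0,:] = T[0,0,:] − Σₗ aₗ[0]bₗ[0]cₗ = [-3, 6, -3] − (0)·(-1)·[-2, 0, -3] = [-3, 6, -3]. Then w[k] = R[0,0,k] / 3 for each k, giving w = [-3, 6, -3] / 3 = [-1, 2, -1].

w = [-1, 2, -1]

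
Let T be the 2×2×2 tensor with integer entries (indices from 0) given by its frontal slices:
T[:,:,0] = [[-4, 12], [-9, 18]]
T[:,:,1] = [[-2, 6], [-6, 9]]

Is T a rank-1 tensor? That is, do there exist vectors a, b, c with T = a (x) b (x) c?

No

The mode-1 unfolding of T (rows indexed by i, columns by (j,k) = (0,0), (0,1), (1,0), (1,1)) is [[-4, -2, 12, 6], [-9, -6, 18, 9]].
There the 2×2 minor on rows i ∈ {0, 1}, columns (j,k) ∈ {(0,0), (0,1)} is det [[-4, -2], [-9, -6]] = 6 ≠ 0, so this unfolding has rank ≥ 2; CP rank is at least every unfolding rank, so rank(T) ≥ 2.
In particular rank(T) ≥ 2 > 1, so T is not rank-1.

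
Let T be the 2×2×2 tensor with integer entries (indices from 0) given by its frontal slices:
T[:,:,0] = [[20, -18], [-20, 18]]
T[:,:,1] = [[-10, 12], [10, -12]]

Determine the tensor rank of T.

Lower bound: in the mode-3 unfolding of T (rows indexed by k, columns by (i,j)) the 2×2 minor on rows k ∈ {0, 1}, columns (i,j) ∈ {(0,0), (0,1)} is det [[20, -18], [-10, 12]] = 60 ≠ 0, so that unfolding has rank ≥ 2 and hence rank(T) ≥ 2 (CP rank is at least every unfolding rank, though it can be larger).
Upper bound: T[i,:,:] = a[i]·M for every slice, with a = (1, -1) and M = [[20, -10], [-18, 12]] (rows j, columns k).
Splitting M by its rows (j = 0, 1), M = (1, 0)(20, -10)ᵀ + (0, 1)(-18, 12)ᵀ.
Hence T = (1, -1) ⊗ (1, 0) ⊗ (20, -10) + (1, -1) ⊗ (0, 1) ⊗ (-18, 12), so rank(T) ≤ 2.
These bounds meet, so rank(T) = 2.

2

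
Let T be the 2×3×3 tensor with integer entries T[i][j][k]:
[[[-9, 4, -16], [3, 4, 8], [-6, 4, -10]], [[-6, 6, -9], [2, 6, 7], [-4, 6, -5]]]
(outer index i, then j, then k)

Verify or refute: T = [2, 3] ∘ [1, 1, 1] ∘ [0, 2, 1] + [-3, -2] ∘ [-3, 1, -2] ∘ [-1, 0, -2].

Reconstruct entrywise from the claimed factors. For example, T[1,2,1] = 6 and Σₗ aₗ[1]bₗ[2]cₗ[1] = (3)·(1)·(2) + (-2)·(-2)·(0) = 6; checking all 18 entries, every one matches. The claim holds.

Yes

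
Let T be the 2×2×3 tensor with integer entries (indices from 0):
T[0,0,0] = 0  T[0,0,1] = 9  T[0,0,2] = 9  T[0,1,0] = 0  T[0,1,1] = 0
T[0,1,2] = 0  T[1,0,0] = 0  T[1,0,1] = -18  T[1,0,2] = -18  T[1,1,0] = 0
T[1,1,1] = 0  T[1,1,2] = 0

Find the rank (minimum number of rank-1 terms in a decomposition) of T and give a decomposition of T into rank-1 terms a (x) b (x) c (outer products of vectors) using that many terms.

rank(T) = 1

Lower bound: T ≠ 0 (e.g. T[0,0,1] = 9), so rank(T) ≥ 1.
Upper bound: if T = a (x) b (x) c then every fibre of T is a multiple of the corresponding factor, so read the factors off the fibres through the nonzero entry T[0,0,1] = 9.
The mode-1 fibre T[:,0,1] = [9, -18] gives a = [1, -2] (primitive direction); the mode-2 fibre T[0,:,1] = [9, 0] gives b = [1, 0]; then c[k] = T[0,0,k] / (a[0]·b[0]) = [0, 9, 9] / 1 = [0, 9, 9].
Expanding [1, -2] (x) [1, 0] (x) [0, 9, 9] reproduces all 12 entries of T, so T = [1, -2] (x) [1, 0] (x) [0, 9, 9] and rank(T) ≤ 1.
These bounds meet, so rank(T) = 1.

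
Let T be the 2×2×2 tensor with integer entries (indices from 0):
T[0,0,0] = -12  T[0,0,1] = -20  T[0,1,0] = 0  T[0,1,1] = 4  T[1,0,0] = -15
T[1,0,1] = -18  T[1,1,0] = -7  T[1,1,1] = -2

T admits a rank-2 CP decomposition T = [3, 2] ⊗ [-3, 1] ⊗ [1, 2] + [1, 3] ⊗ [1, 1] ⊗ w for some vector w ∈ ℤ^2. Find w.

Subtract the known terms from T to get the rank-1 residual R = [1, 3] ⊗ [1, 1] ⊗ w, so R[i,j,k] = a[i]·b[j]·w[k]. Pick indices with nonzero a[0]·b[0] = (1)·(1) = 1. Only the fibre through (0,0,·) is needed: R[0,0,:] = T[0,0,:] − Σₗ aₗ[0]bₗ[0]cₗ = [-12, -20] − (3)·(-3)·[1, 2] = [-3, -2]. Then w[k] = R[0,0,k] / 1 for each k, giving w = [-3, -2] / 1 = [-3, -2].

w = [-3, -2]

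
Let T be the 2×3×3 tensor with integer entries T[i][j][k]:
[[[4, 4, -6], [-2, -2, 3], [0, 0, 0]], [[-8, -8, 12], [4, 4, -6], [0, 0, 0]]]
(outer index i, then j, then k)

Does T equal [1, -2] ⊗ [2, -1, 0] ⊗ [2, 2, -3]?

Yes

Reconstruct entrywise from the claimed factors. For example, T[0,0,2] = -6 and Σₗ aₗ[0]bₗ[0]cₗ[2] = (1)·(2)·(-3) = -6; checking all 18 entries, every one matches. The claim holds.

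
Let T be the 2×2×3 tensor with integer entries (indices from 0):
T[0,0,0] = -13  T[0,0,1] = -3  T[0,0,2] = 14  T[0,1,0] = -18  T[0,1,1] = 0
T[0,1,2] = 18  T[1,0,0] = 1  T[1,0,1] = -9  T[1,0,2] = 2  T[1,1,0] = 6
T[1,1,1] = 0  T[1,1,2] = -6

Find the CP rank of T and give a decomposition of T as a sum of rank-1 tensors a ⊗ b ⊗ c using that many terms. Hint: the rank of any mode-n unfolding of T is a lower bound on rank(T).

rank(T) = 2

Lower bound: in the mode-1 unfolding of T (rows indexed by i, columns by (j,k)) the 2×2 minor on rows i ∈ {0, 1}, columns (j,k) ∈ {(0,0), (0,1)} is det [[-13, -3], [1, -9]] = 120 ≠ 0, so that unfolding has rank ≥ 2 and hence rank(T) ≥ 2 (CP rank is at least every unfolding rank, though it can be larger).
Upper bound: with S_k = T[:,:,k], the two rank-1 terms a₁b₁ᵀ, a₂b₂ᵀ are the rank-1 members of the pencil x·S₀ + y·S₁.
det(x·S₀ + y·S₁) is −60·x² − 180·xy = (-60)·(x + 3·y)(x), vanishing at (x:y) = (3:-1) and (0:1).
M₁ = 3·S₀ − S₁ = [[-36, -54], [12, 18]] = (-6)·[3, -1][2, 3]ᵀ and M₂ = S₁ = [[-3, 0], [-9, 0]] = (-3)·[1, 3][1, 0]ᵀ, so take a₁ = [3, -1], b₁ = [2, 3], a₂ = [1, 3], b₂ = [1, 0].
Each slice is an integer combination of E₁ = a₁b₁ᵀ and E₂ = a₂b₂ᵀ: S₀ = −2·E₁ − E₂, S₁ = −3·E₂, S₂ = 2·E₁ + 2·E₂; reading off coefficients, c₁ = [-2, 0, 2] and c₂ = [-1, -3, 2].
Hence T = [3, -1] ⊗ [2, 3] ⊗ [-2, 0, 2] + [1, 3] ⊗ [1, 0] ⊗ [-1, -3, 2], so rank(T) ≤ 2.
These bounds meet, so rank(T) = 2.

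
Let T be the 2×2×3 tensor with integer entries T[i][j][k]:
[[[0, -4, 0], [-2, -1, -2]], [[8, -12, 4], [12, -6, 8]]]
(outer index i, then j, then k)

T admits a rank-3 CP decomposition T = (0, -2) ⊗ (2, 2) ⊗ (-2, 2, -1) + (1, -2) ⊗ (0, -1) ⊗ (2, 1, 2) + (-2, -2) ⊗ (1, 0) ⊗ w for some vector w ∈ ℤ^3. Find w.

w = (0, 2, 0)

Subtract the known terms from T to get the rank-1 residual R = (-2, -2) ⊗ (1, 0) ⊗ w, so R[i,j,k] = a[i]·b[j]·w[k]. Pick indices with nonzero a[0]·b[0] = (-2)·(1) = -2. Only the fibre through (0,0,·) is needed: R[0,0,:] = T[0,0,:] − Σₗ aₗ[0]bₗ[0]cₗ = [0, -4, 0] − (0)·(2)·(-2, 2, -1) − (1)·(0)·(2, 1, 2) = [0, -4, 0]. Then w[k] = R[0,0,k] / -2 for each k, giving w = [0, -4, 0] / -2 = (0, 2, 0).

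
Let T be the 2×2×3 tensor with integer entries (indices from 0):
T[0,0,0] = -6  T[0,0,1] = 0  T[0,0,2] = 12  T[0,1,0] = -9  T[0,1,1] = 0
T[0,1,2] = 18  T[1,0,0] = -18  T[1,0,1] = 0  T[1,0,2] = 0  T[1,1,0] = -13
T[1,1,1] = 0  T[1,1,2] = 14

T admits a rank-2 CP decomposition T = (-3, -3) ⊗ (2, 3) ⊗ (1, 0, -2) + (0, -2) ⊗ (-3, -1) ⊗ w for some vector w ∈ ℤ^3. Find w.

Subtract the known terms from T to get the rank-1 residual R = (0, -2) ⊗ (-3, -1) ⊗ w, so R[i,j,k] = a[i]·b[j]·w[k]. Pick indices with nonzero a[1]·b[0] = (-2)·(-3) = 6. Only the fibre through (1,0,·) is needed: R[1,0,:] = T[1,0,:] − Σₗ aₗ[1]bₗ[0]cₗ = [-18, 0, 0] − (-3)·(2)·(1, 0, -2) = [-12, 0, -12]. Then w[k] = R[1,0,k] / 6 for each k, giving w = [-12, 0, -12] / 6 = (-2, 0, -2).

w = (-2, 0, -2)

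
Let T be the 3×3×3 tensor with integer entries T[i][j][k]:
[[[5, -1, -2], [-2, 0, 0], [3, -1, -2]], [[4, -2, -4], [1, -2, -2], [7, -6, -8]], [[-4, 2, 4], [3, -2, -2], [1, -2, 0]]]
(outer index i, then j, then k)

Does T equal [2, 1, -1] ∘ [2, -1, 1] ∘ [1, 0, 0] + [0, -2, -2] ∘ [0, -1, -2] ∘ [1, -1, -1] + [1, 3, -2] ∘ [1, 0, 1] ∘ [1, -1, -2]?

Reconstruct entry (1,0,0) from the claimed factors: Σₗ aₗ[1]bₗ[0]cₗ[0] = (1)·(2)·(1) + (-2)·(0)·(1) + (3)·(1)·(1) = 5, but T[1,0,0] = 4. The claim is false.

No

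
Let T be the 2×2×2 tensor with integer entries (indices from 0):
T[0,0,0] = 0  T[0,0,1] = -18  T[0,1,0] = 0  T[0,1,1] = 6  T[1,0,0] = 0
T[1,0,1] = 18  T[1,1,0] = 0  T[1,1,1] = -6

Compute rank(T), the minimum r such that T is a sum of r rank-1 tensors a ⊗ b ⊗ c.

1

Lower bound: T ≠ 0 (e.g. T[0,0,1] = -18), so rank(T) ≥ 1.
Upper bound: if T = a ⊗ b ⊗ c then every fibre of T is a multiple of the corresponding factor, so read the factors off the fibres through the nonzero entry T[0,0,1] = -18.
The mode-1 fibre T[:,0,1] = [-18, 18] gives a = [1, -1] (primitive direction); the mode-2 fibre T[0,:,1] = [-18, 6] gives b = [3, -1]; then c[k] = T[0,0,k] / (a[0]·b[0]) = [0, -18] / 3 = [0, -6].
Expanding [1, -1] ⊗ [3, -1] ⊗ [0, -6] reproduces all 8 entries of T, so T = [1, -1] ⊗ [3, -1] ⊗ [0, -6] and rank(T) ≤ 1.
These bounds meet, so rank(T) = 1.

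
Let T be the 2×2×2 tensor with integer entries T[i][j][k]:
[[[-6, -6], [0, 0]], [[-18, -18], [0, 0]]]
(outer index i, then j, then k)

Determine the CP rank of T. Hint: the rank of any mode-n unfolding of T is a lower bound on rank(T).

1

Lower bound: T ≠ 0 (e.g. T[0,0,0] = -6), so rank(T) ≥ 1.
Upper bound: if T = a ⊗ b ⊗ c then every fibre of T is a multiple of the corresponding factor, so read the factors off the fibres through the nonzero entry T[0,0,0] = -6.
The mode-1 fibre T[:,0,0] = [-6, -18] gives a = [1, 3] (primitive direction); the mode-2 fibre T[0,:,0] = [-6, 0] gives b = [1, 0]; then c[k] = T[0,0,k] / (a[0]·b[0]) = [-6, -6] / 1 = [-6, -6].
Expanding [1, 3] ⊗ [1, 0] ⊗ [-6, -6] reproduces all 8 entries of T, so T = [1, 3] ⊗ [1, 0] ⊗ [-6, -6] and rank(T) ≤ 1.
These bounds meet, so rank(T) = 1.
Check entry T[0,1,1] = 0: (1)·(0)·(-6) = 0.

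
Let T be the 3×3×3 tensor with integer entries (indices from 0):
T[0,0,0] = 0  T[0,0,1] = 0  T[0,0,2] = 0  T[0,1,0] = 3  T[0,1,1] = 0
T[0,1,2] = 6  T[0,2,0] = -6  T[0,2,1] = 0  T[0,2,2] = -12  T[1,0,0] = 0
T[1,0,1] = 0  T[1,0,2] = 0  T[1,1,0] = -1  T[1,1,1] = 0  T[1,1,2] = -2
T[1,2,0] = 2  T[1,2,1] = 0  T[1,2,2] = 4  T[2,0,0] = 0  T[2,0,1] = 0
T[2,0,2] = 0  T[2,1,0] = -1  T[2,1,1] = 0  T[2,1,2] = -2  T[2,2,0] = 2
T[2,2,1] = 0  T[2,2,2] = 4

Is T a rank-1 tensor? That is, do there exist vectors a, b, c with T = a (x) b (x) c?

If T = a (x) b (x) c then every fibre of T is a multiple of the corresponding factor, so read the factors off the fibres through the nonzero entry T[0,1,0] = 3.
The mode-1 fibre T[:,1,0] = [3, -1, -1] gives a = (3, -1, -1) (primitive direction); the mode-2 fibre T[0,:,0] = [0, 3, -6] gives b = (0, 1, -2); then c[k] = T[0,1,k] / (a[0]·b[1]) = [3, 0, 6] / 3 = (1, 0, 2).
Expanding (3, -1, -1) (x) (0, 1, -2) (x) (1, 0, 2) reproduces all 27 entries of T, so T = (3, -1, -1) (x) (0, 1, -2) (x) (1, 0, 2) and rank(T) ≤ 1.
Equivalently every frontal slice T[:,:,k] is c[k] times the rank-1 matrix (3, -1, -1) (x) (0, 1, -2). So T has rank 1 (it is nonzero).

Yes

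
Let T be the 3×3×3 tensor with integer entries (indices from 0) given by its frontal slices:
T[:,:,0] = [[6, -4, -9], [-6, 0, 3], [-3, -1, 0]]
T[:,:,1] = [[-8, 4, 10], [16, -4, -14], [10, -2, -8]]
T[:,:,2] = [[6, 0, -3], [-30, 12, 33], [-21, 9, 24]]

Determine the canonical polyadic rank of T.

Lower bound: in the mode-2 unfolding of T (rows indexed by j, columns by (i,k)) the 2×2 minor on rows j ∈ {0, 1}, columns (i,k) ∈ {(0,0), (0,1)} is det [[6, -8], [-4, 4]] = -8 ≠ 0, so that unfolding has rank ≥ 2 and hence rank(T) ≥ 2 (CP rank is at least every unfolding rank, though it can be larger).
Upper bound: with S_k = T[:,:,k], the two rank-1 terms a₁b₁ᵀ, a₂b₂ᵀ are the rank-1 members of the pencil x·S₀ + y·S₁.
The 2×2 minor of x·S₀ + y·S₁ on rows {0,1}, columns {0,1} is −24·x² + 64·xy − 32·y² = (-8)·(3·x − 2·y)(x − 2·y), vanishing at (x:y) = (2:3) and (2:1).
M₁ = 2·S₀ + 3·S₁ = [[-12, 4, 12], [36, -12, -36], [24, -8, -24]] = (-4)·(1, -3, -2)(3, -1, -3)ᵀ and M₂ = 2·S₀ + S₁ = [[4, -4, -8], [4, -4, -8], [4, -4, -8]] = 4·(1, 1, 1)(1, -1, -2)ᵀ, so take a₁ = (1, -3, -2), b₁ = (3, -1, -3), a₂ = (1, 1, 1), b₂ = (1, -1, -2).
Each slice is an integer combination of E₁ = a₁b₁ᵀ and E₂ = a₂b₂ᵀ: S₀ = E₁ + 3·E₂, S₁ = −2·E₁ − 2·E₂, S₂ = 3·E₁ − 3·E₂; reading off coefficients, c₁ = (1, -2, 3) and c₂ = (3, -2, -3).
Hence T = (1, -3, -2) (x) (3, -1, -3) (x) (1, -2, 3) + (1, 1, 1) (x) (1, -1, -2) (x) (3, -2, -3), so rank(T) ≤ 2.
These bounds meet, so rank(T) = 2.

2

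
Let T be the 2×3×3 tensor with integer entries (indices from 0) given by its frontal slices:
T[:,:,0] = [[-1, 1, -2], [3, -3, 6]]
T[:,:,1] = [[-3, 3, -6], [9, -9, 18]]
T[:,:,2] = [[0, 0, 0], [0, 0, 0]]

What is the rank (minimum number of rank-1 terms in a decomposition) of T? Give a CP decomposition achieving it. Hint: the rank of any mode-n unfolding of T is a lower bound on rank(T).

rank(T) = 1

Lower bound: T ≠ 0 (e.g. T[0,0,0] = -1), so rank(T) ≥ 1.
Upper bound: the mode-1 fibre T[:,0,0] = [-1, 3] gives a = [1, -3] (primitive direction); the mode-2 fibre T[0,:,0] = [-1, 1, -2] gives b = [1, -1, 2]; then c[k] = T[0,0,k] / (a[0]·b[0]) = [-1, -3, 0] / 1 = [-1, -3, 0].
Expanding [1, -3] ⊗ [1, -1, 2] ⊗ [-1, -3, 0] reproduces all 18 entries of T, so T = [1, -3] ⊗ [1, -1, 2] ⊗ [-1, -3, 0] and rank(T) ≤ 1.
These bounds meet, so rank(T) = 1.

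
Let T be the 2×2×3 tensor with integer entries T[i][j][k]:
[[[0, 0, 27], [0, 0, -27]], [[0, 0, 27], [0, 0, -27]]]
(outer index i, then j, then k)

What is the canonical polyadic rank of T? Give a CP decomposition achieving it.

rank(T) = 1

Lower bound: T ≠ 0 (e.g. T[0,0,2] = 27), so rank(T) ≥ 1.
Upper bound: if T = a ⊗ b ⊗ c then every fibre of T is a multiple of the corresponding factor, so read the factors off the fibres through the nonzero entry T[0,0,2] = 27.
The mode-1 fibre T[:,0,2] = [27, 27] gives a = (1, 1) (primitive direction); the mode-2 fibre T[0,:,2] = [27, -27] gives b = (1, -1); then c[k] = T[0,0,k] / (a[0]·b[0]) = [0, 0, 27] / 1 = (0, 0, 27).
Expanding (1, 1) ⊗ (1, -1) ⊗ (0, 0, 27) reproduces all 12 entries of T, so T = (1, 1) ⊗ (1, -1) ⊗ (0, 0, 27) and rank(T) ≤ 1.
These bounds meet, so rank(T) = 1.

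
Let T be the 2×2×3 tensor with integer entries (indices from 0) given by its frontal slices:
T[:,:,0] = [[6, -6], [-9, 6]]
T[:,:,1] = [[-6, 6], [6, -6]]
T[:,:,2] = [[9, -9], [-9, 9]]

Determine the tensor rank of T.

2

Lower bound: the mode-3 unfolding of T (rows indexed by k, columns by (i,j) = (0,0), (0,1), (1,0), (1,1)) is [[6, -6, -9, 6], [-6, 6, 6, -6], [9, -9, -9, 9]].
There the 2×2 minor on rows k ∈ {0, 1}, columns (i,j) ∈ {(0,0), (1,0)} is det [[6, -9], [-6, 6]] = -18 ≠ 0, so this unfolding has rank ≥ 2; CP rank is at least every unfolding rank, so rank(T) ≥ 2. (Flattening ranks never certify an upper bound on CP rank; for that we must actually write T with 2 rank-1 terms.)
Upper bound — finding two terms. Write S_k = T[:,:,k] for the frontal slices: S₀ = [[6, -6], [-9, 6]], S₁ = [[-6, 6], [6, -6]], S₂ = [[9, -9], [-9, 9]].
If T = a₁ ∘ b₁ ∘ c₁ + a₂ ∘ b₂ ∘ c₂ then each S_k = c₁[k]·a₁b₁ᵀ + c₂[k]·a₂b₂ᵀ. S₀ and S₁ are linearly independent, so a₁b₁ᵀ and a₂b₂ᵀ must span the same plane of matrices: they are the rank-1 matrices of the form x·S₀ + y·S₁.
det(x·S₀ + y·S₁) is −18·x² + 18·xy = (-18)·(x − y)(x), vanishing at (x:y) = (1:1) and (0:1).
M₁ = S₀ + S₁ = [[0, 0], [-3, 0]] = (-3)·[0, 1][1, 0]ᵀ and M₂ = S₁ = [[-6, 6], [6, -6]] = (-6)·[1, -1][1, -1]ᵀ, so take a₁ = [0, 1], b₁ = [1, 0], a₂ = [1, -1], b₂ = [1, -1].
Each slice is an integer combination of E₁ = a₁b₁ᵀ and E₂ = a₂b₂ᵀ: S₀ = −3·E₁ + 6·E₂, S₁ = −6·E₂, S₂ = 9·E₂; reading off coefficients, c₁ = [-3, 0, 0] and c₂ = [6, -6, 9].
Hence T = [0, 1] ∘ [1, 0] ∘ [-3, 0, 0] + [1, -1] ∘ [1, -1] ∘ [6, -6, 9], so rank(T) ≤ 2.
These bounds meet, so rank(T) = 2.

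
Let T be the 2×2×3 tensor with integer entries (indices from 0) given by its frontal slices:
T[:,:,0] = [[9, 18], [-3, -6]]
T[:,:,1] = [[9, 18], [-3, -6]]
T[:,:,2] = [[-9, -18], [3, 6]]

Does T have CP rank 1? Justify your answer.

Yes

The mode-1 fibre T[:,0,0] = [9, -3] gives a = [3, -1] (primitive direction); the mode-2 fibre T[0,:,0] = [9, 18] gives b = [1, 2]; then c[k] = T[0,0,k] / (a[0]·b[0]) = [9, 9, -9] / 3 = [3, 3, -3].
Expanding [3, -1] ⊗ [1, 2] ⊗ [3, 3, -3] reproduces all 12 entries of T, so T = [3, -1] ⊗ [1, 2] ⊗ [3, 3, -3] and rank(T) ≤ 1.
Equivalently every frontal slice T[:,:,k] is c[k] times the rank-1 matrix [3, -1] ⊗ [1, 2]. So T has rank 1 (it is nonzero).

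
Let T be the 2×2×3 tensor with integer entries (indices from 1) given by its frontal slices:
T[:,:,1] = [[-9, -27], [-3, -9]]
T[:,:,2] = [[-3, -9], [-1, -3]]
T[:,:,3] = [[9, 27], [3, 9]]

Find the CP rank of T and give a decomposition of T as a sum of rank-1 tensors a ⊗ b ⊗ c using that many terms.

rank(T) = 1

Lower bound: T ≠ 0 (e.g. T[1,1,1] = -9), so rank(T) ≥ 1.
Upper bound: if T = a ⊗ b ⊗ c then every fibre of T is a multiple of the corresponding factor, so read the factors off the fibres through the nonzero entry T[1,1,1] = -9.
The mode-1 fibre T[:,1,1] = [-9, -3] gives a = [3, 1] (primitive direction); the mode-2 fibre T[1,:,1] = [-9, -27] gives b = [1, 3]; then c[k] = T[1,1,k] / (a[1]·b[1]) = [-9, -3, 9] / 3 = [-3, -1, 3].
Expanding [3, 1] ⊗ [1, 3] ⊗ [-3, -1, 3] reproduces all 12 entries of T, so T = [3, 1] ⊗ [1, 3] ⊗ [-3, -1, 3] and rank(T) ≤ 1.
These bounds meet, so rank(T) = 1.
Check entry T[2,1,1] = -3: (1)·(1)·(-3) = -3.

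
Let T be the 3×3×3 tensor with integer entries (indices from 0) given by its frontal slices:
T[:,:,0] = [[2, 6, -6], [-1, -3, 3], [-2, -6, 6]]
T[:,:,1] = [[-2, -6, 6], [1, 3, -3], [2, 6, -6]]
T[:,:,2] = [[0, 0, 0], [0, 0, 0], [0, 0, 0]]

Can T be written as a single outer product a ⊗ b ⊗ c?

If T = a ⊗ b ⊗ c then every fibre of T is a multiple of the corresponding factor, so read the factors off the fibres through the nonzero entry T[0,0,0] = 2.
The mode-1 fibre T[:,0,0] = [2, -1, -2] gives a = [2, -1, -2] (primitive direction); the mode-2 fibre T[0,:,0] = [2, 6, -6] gives b = [1, 3, -3]; then c[k] = T[0,0,k] / (a[0]·b[0]) = [2, -2, 0] / 2 = [1, -1, 0].
Expanding [2, -1, -2] ⊗ [1, 3, -3] ⊗ [1, -1, 0] reproduces all 27 entries of T, so T = [2, -1, -2] ⊗ [1, 3, -3] ⊗ [1, -1, 0] and rank(T) ≤ 1.
Equivalently every frontal slice T[:,:,k] is c[k] times the rank-1 matrix [2, -1, -2] ⊗ [1, 3, -3]. So T has rank 1 (it is nonzero).

Yes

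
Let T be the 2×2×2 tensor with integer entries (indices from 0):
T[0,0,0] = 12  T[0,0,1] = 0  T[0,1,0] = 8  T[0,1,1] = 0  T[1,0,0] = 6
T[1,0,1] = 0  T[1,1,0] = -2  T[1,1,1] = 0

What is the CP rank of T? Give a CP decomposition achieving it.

rank(T) = 2

Lower bound: in the mode-2 unfolding of T (rows indexed by j, columns by (i,k)) the 2×2 minor on rows j ∈ {0, 1}, columns (i,k) ∈ {(0,0), (1,0)} is det [[12, 6], [8, -2]] = -72 ≠ 0, so that unfolding has rank ≥ 2 and hence rank(T) ≥ 2 (CP rank is at least every unfolding rank, though it can be larger).
Upper bound: T[:,:,k] = c[k]·M for every slice, with c = [1, 0] and M = [[12, 8], [6, -2]] (rows i, columns j).
Splitting M by its rows (i = 0, 1), M = [1, 0][12, 8]ᵀ + [0, 1][6, -2]ᵀ.
Hence T = [1, 0] (x) [12, 8] (x) [1, 0] + [0, 1] (x) [6, -2] (x) [1, 0], so rank(T) ≤ 2.
These bounds meet, so rank(T) = 2.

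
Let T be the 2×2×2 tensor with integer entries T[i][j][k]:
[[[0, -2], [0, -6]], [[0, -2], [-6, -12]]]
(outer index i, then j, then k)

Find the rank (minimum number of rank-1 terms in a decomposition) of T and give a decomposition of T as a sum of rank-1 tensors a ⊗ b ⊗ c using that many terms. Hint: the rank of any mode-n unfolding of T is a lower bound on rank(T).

Lower bound: the mode-2 unfolding of T (rows indexed by j, columns by (i,k) = (0,0), (0,1), (1,0), (1,1)) is [[0, -2, 0, -2], [0, -6, -6, -12]].
There the 2×2 minor on rows j ∈ {0, 1}, columns (i,k) ∈ {(0,1), (1,0)} is det [[-2, 0], [-6, -6]] = 12 ≠ 0, so this unfolding has rank ≥ 2; CP rank is at least every unfolding rank, so rank(T) ≥ 2. (This is only a lower bound: in general the CP rank may exceed every unfolding rank, so we still need to exhibit 2 rank-1 terms summing to T.)
Upper bound — finding two terms. Write S_k = T[:,:,k] for the frontal slices: S₀ = [[0, 0], [0, -6]], S₁ = [[-2, -6], [-2, -12]].
If T = a₁ ⊗ b₁ ⊗ c₁ + a₂ ⊗ b₂ ⊗ c₂ then each S_k = c₁[k]·a₁b₁ᵀ + c₂[k]·a₂b₂ᵀ. S₀ and S₁ are linearly independent, so a₁b₁ᵀ and a₂b₂ᵀ must span the same plane of matrices: they are the rank-1 matrices of the form x·S₀ + y·S₁.
det(x·S₀ + y·S₁) is 12·xy + 12·y² = 12·(y)(x + y), vanishing at (x:y) = (1:0) and (1:-1).
M₁ = S₀ = [[0, 0], [0, -6]] = (-6)·[0, 1][0, 1]ᵀ and M₂ = S₀ − S₁ = [[2, 6], [2, 6]] = 2·[1, 1][1, 3]ᵀ, so take a₁ = [0, 1], b₁ = [0, 1], a₂ = [1, 1], b₂ = [1, 3].
Each slice is an integer combination of E₁ = a₁b₁ᵀ and E₂ = a₂b₂ᵀ: S₀ = −6·E₁, S₁ = −6·E₁ − 2·E₂; reading off coefficients, c₁ = [-6, -6] and c₂ = [0, -2].
Hence T = [0, 1] ⊗ [0, 1] ⊗ [-6, -6] + [1, 1] ⊗ [1, 3] ⊗ [0, -2], so rank(T) ≤ 2.
These bounds meet, so rank(T) = 2.

rank(T) = 2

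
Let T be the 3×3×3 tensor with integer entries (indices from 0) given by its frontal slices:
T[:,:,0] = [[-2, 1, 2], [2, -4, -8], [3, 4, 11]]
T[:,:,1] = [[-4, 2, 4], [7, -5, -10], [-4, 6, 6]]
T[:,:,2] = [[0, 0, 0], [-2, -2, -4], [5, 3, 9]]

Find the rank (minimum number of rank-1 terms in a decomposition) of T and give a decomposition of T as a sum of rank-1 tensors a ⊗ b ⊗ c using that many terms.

rank(T) = 3

Lower bound: the mode-2 unfolding of T (rows indexed by j, columns by (i,k) = (0,0), (0,1), (0,2), (1,0), (1,1), (1,2), (2,0), (2,1), (2,2)) is [[-2, -4, 0, 2, 7, -2, 3, -4, 5], [1, 2, 0, -4, -5, -2, 4, 6, 3], [2, 4, 0, -8, -10, -4, 11, 6, 9]].
There the 3×3 minor on rows j ∈ {0, 1, 2}, columns (i,k) ∈ {(0,0), (1,0), (2,0)} is det [[-2, 2, 3], [1, -4, 4], [2, -8, 11]] = 18 ≠ 0, so this unfolding has rank ≥ 3; CP rank is at least every unfolding rank, so rank(T) ≥ 3. (This is only a lower bound: in general the CP rank may exceed every unfolding rank, so we still need to exhibit 3 rank-1 terms summing to T.)
Upper bound: T is a sum of 3 rank-1 terms, T = [0, 0, 1] ⊗ [1, -1, 1] ⊗ [1, -2, 1] + [0, 1, -2] ⊗ [1, 1, 2] ⊗ [-2, -1, -2] + [1, -2, 1] ⊗ [2, -1, -2] ⊗ [-1, -2, 0] (one valid choice — decompositions are not unique — normalised so each a, b is primitive with positive first nonzero entry; check it by expanding all entries), so rank(T) ≤ 3.
These bounds meet, so rank(T) = 3.
Check entry T[2,1,1] = 6: (1)·(-1)·(-2) + (-2)·(1)·(-1) + (1)·(-1)·(-2) = 6.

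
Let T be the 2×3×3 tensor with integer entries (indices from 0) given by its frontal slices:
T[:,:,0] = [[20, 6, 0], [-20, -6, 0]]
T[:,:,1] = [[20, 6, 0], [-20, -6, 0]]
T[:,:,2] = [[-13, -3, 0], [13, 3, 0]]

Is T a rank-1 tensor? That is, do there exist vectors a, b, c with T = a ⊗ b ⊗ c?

No

The mode-2 unfolding of T (rows indexed by j, columns by (i,k) = (0,0), (0,1), (0,2), (1,0), (1,1), (1,2)) is [[20, 20, -13, -20, -20, 13], [6, 6, -3, -6, -6, 3], [0, 0, 0, 0, 0, 0]].
There the 2×2 minor on rows j ∈ {0, 1}, columns (i,k) ∈ {(0,0), (0,2)} is det [[20, -13], [6, -3]] = 18 ≠ 0, so this unfolding has rank ≥ 2; CP rank is at least every unfolding rank, so rank(T) ≥ 2.
In particular rank(T) ≥ 2 > 1, so T is not rank-1.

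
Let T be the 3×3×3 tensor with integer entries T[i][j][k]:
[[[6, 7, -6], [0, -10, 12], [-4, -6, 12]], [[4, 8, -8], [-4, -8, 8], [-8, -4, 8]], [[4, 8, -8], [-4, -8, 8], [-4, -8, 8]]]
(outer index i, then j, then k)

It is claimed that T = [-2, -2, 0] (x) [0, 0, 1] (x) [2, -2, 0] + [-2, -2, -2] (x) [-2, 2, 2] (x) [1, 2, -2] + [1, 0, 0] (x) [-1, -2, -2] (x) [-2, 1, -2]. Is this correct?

Reconstruct entrywise from the claimed factors. For example, T[1,1,1] = -8 and Σₗ aₗ[1]bₗ[1]cₗ[1] = (-2)·(0)·(-2) + (-2)·(2)·(2) + (0)·(-2)·(1) = -8; checking all 27 entries, every one matches. The claim holds.

Yes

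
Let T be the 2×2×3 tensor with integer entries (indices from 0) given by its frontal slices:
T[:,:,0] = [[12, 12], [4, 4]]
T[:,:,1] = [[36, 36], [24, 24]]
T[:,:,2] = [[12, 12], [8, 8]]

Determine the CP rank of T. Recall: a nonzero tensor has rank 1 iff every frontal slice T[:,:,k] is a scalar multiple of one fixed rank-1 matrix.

Lower bound: in the mode-1 unfolding of T (rows indexed by i, columns by (j,k)) the 2×2 minor on rows i ∈ {0, 1}, columns (j,k) ∈ {(0,0), (0,1)} is det [[12, 36], [4, 24]] = 144 ≠ 0, so that unfolding has rank ≥ 2 and hence rank(T) ≥ 2 (CP rank is at least every unfolding rank, though it can be larger).
Upper bound: T[:,j,:] = b[j]·M for every slice, with b = (1, 1) and M = [[12, 36, 12], [4, 24, 8]] (rows i, columns k).
Splitting M by its rows (i = 0, 1), M = (1, 0)(12, 36, 12)ᵀ + (0, 1)(4, 24, 8)ᵀ.
Hence T = (1, 0) ∘ (1, 1) ∘ (12, 36, 12) + (0, 1) ∘ (1, 1) ∘ (4, 24, 8), so rank(T) ≤ 2.
These bounds meet, so rank(T) = 2.

2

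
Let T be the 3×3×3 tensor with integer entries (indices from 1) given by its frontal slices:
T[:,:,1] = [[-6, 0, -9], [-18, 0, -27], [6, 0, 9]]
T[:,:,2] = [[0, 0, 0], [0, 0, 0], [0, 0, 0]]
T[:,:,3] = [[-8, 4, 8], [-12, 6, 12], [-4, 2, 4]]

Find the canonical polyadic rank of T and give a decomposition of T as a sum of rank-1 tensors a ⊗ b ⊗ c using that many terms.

rank(T) = 2

Lower bound: in the mode-3 unfolding of T (rows indexed by k, columns by (i,j)) the 2×2 minor on rows k ∈ {1, 3}, columns (i,j) ∈ {(1,1), (1,2)} is det [[-6, 0], [-8, 4]] = -24 ≠ 0, so that unfolding has rank ≥ 2 and hence rank(T) ≥ 2 (CP rank is at least every unfolding rank, though it can be larger).
Upper bound: with S_k = T[:,:,k], the two rank-1 terms a₁b₁ᵀ, a₂b₂ᵀ are the rank-1 members of the pencil x·S₁ + y·S₃.
The 2×2 minor of x·S₁ + y·S₃ on rows {1,2}, columns {1,2} is 36·xy = 36·(y)(x), vanishing at (x:y) = (1:0) and (0:1).
M₁ = S₁ = [[-6, 0, -9], [-18, 0, -27], [6, 0, 9]] = (-3)·[1, 3, -1][2, 0, 3]ᵀ and M₂ = S₃ = [[-8, 4, 8], [-12, 6, 12], [-4, 2, 4]] = (-2)·[2, 3, 1][2, -1, -2]ᵀ, so take a₁ = [1, 3, -1], b₁ = [2, 0, 3], a₂ = [2, 3, 1], b₂ = [2, -1, -2].
Each slice is an integer combination of E₁ = a₁b₁ᵀ and E₂ = a₂b₂ᵀ: S₁ = −3·E₁, S₂ = 0, S₃ = −2·E₂; reading off coefficients, c₁ = [-3, 0, 0] and c₂ = [0, 0, -2].
Hence T = [1, 3, -1] ⊗ [2, 0, 3] ⊗ [-3, 0, 0] + [2, 3, 1] ⊗ [2, -1, -2] ⊗ [0, 0, -2], so rank(T) ≤ 2.
These bounds meet, so rank(T) = 2.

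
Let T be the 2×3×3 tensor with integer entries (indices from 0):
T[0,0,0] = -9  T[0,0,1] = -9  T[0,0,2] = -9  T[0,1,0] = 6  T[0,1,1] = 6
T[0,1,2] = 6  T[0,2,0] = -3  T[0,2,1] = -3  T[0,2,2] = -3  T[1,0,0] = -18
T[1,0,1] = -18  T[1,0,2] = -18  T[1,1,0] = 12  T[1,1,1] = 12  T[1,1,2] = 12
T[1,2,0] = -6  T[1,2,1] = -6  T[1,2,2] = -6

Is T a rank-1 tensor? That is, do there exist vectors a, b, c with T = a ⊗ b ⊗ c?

If T = a ⊗ b ⊗ c then every fibre of T is a multiple of the corresponding factor, so read the factors off the fibres through the nonzero entry T[0,0,0] = -9.
The mode-1 fibre T[:,0,0] = [-9, -18] gives a = [1, 2] (primitive direction); the mode-2 fibre T[0,:,0] = [-9, 6, -3] gives b = [3, -2, 1]; then c[k] = T[0,0,k] / (a[0]·b[0]) = [-9, -9, -9] / 3 = [-3, -3, -3].
Expanding [1, 2] ⊗ [3, -2, 1] ⊗ [-3, -3, -3] reproduces all 18 entries of T, so T = [1, 2] ⊗ [3, -2, 1] ⊗ [-3, -3, -3] and rank(T) ≤ 1.
Equivalently every frontal slice T[:,:,k] is c[k] times the rank-1 matrix [1, 2] ⊗ [3, -2, 1]. So T has rank 1 (it is nonzero).

Yes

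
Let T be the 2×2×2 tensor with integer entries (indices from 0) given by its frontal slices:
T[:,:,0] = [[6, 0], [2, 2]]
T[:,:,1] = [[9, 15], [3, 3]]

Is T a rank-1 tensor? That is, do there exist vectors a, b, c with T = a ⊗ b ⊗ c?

The mode-3 unfolding of T (rows indexed by k, columns by (i,j) = (0,0), (0,1), (1,0), (1,1)) is [[6, 0, 2, 2], [9, 15, 3, 3]].
There the 2×2 minor on rows k ∈ {0, 1}, columns (i,j) ∈ {(0,0), (0,1)} is det [[6, 0], [9, 15]] = 90 ≠ 0, so this unfolding has rank ≥ 2; CP rank is at least every unfolding rank, so rank(T) ≥ 2.
In particular rank(T) ≥ 2 > 1, so T is not rank-1.

No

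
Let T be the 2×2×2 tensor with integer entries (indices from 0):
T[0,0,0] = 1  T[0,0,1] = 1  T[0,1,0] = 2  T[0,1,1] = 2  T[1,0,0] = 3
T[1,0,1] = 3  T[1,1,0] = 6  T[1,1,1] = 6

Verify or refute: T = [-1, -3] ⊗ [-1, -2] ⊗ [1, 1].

Yes

Reconstruct entrywise from the claimed factors. For example, T[1,1,1] = 6 and Σₗ aₗ[1]bₗ[1]cₗ[1] = (-3)·(-2)·(1) = 6; checking all 8 entries, every one matches. The claim holds.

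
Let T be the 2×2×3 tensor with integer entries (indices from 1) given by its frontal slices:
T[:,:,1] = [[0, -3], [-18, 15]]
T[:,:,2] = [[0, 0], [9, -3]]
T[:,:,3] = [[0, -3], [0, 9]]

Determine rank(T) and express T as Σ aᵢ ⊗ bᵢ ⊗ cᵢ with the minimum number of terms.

rank(T) = 2

Lower bound: the mode-1 unfolding of T (rows indexed by i, columns by (j,k) = (1,1), (1,2), (1,3), (2,1), (2,2), (2,3)) is [[0, 0, 0, -3, 0, -3], [-18, 9, 0, 15, -3, 9]].
There the 2×2 minor on rows i ∈ {1, 2}, columns (j,k) ∈ {(1,1), (2,1)} is det [[0, -3], [-18, 15]] = -54 ≠ 0, so this unfolding has rank ≥ 2; CP rank is at least every unfolding rank, so rank(T) ≥ 2. (Unfolding ranks only ever bound the CP rank from below — rank(T) can be strictly larger than all of them — so the matching upper bound has to come from an explicit 2-term decomposition.)
Upper bound — finding two terms. Write S_k = T[:,:,k] for the frontal slices: S₁ = [[0, -3], [-18, 15]], S₂ = [[0, 0], [9, -3]], S₃ = [[0, -3], [0, 9]].
If T = a₁ ⊗ b₁ ⊗ c₁ + a₂ ⊗ b₂ ⊗ c₂ then each S_k = c₁[k]·a₁b₁ᵀ + c₂[k]·a₂b₂ᵀ. S₁ and S₂ are linearly independent, so a₁b₁ᵀ and a₂b₂ᵀ must span the same plane of matrices: they are the rank-1 matrices of the form x·S₁ + y·S₂.
det(x·S₁ + y·S₂) is −54·x² + 27·xy = (-27)·(2·x − y)(x), vanishing at (x:y) = (1:2) and (0:1).
M₁ = S₁ + 2·S₂ = [[0, -3], [0, 9]] = (-3)·[1, -3][0, 1]ᵀ and M₂ = S₂ = [[0, 0], [9, -3]] = 3·[0, 1][3, -1]ᵀ, so take a₁ = [1, -3], b₁ = [0, 1], a₂ = [0, 1], b₂ = [3, -1].
Each slice is an integer combination of E₁ = a₁b₁ᵀ and E₂ = a₂b₂ᵀ: S₁ = −3·E₁ − 6·E₂, S₂ = 3·E₂, S₃ = −3·E₁; reading off coefficients, c₁ = [-3, 0, -3] and c₂ = [-6, 3, 0].
Hence T = [1, -3] ⊗ [0, 1] ⊗ [-3, 0, -3] + [0, 1] ⊗ [3, -1] ⊗ [-6, 3, 0], so rank(T) ≤ 2.
These bounds meet, so rank(T) = 2.
Check entry T[1,1,2] = 0: (1)·(0)·(0) + (0)·(3)·(3) = 0.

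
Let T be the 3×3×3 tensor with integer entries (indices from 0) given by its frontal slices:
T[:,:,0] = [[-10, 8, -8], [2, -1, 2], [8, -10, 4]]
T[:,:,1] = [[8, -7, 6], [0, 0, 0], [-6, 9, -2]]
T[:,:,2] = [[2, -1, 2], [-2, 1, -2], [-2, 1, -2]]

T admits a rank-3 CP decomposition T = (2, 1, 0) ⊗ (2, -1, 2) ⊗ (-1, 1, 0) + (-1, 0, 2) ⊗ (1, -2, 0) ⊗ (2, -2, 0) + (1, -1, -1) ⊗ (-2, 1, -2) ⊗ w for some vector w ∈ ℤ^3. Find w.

w = (2, -1, -1)

Subtract the known terms from T to get the rank-1 residual R = (1, -1, -1) ⊗ (-2, 1, -2) ⊗ w, so R[i,j,k] = a[i]·b[j]·w[k]. Pick indices with nonzero a[0]·b[0] = (1)·(-2) = -2. Only the fibre through (0,0,·) is needed: R[0,0,:] = T[0,0,:] − Σₗ aₗ[0]bₗ[0]cₗ = [-10, 8, 2] − (2)·(2)·(-1, 1, 0) − (-1)·(1)·(2, -2, 0) = [-4, 2, 2]. Then w[k] = R[0,0,k] / -2 for each k, giving w = [-4, 2, 2] / -2 = (2, -1, -1).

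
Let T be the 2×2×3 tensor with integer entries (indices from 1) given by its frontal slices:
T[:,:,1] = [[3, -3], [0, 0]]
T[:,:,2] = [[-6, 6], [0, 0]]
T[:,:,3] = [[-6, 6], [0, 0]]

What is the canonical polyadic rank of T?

Lower bound: T ≠ 0 (e.g. T[1,1,1] = 3), so rank(T) ≥ 1.
Upper bound: if T = a (x) b (x) c then every fibre of T is a multiple of the corresponding factor, so read the factors off the fibres through the nonzero entry T[1,1,1] = 3.
The mode-1 fibre T[:,1,1] = [3, 0] gives a = [1, 0] (primitive direction); the mode-2 fibre T[1,:,1] = [3, -3] gives b = [1, -1]; then c[k] = T[1,1,k] / (a[1]·b[1]) = [3, -6, -6] / 1 = [3, -6, -6].
Expanding [1, 0] (x) [1, -1] (x) [3, -6, -6] reproduces all 12 entries of T, so T = [1, 0] (x) [1, -1] (x) [3, -6, -6] and rank(T) ≤ 1.
These bounds meet, so rank(T) = 1.
Check entry T[2,2,1] = 0: (0)·(-1)·(3) = 0.

1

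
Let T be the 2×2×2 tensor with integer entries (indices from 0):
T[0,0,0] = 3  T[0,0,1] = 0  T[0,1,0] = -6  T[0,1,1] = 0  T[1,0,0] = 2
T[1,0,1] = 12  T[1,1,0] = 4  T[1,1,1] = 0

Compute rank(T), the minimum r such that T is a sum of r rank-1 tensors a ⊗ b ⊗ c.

Lower bound: the mode-2 unfolding of T (rows indexed by j, columns by (i,k) = (0,0), (0,1), (1,0), (1,1)) is [[3, 0, 2, 12], [-6, 0, 4, 0]].
There the 2×2 minor on rows j ∈ {0, 1}, columns (i,k) ∈ {(0,0), (1,0)} is det [[3, 2], [-6, 4]] = 24 ≠ 0, so this unfolding has rank ≥ 2; CP rank is at least every unfolding rank, so rank(T) ≥ 2. (Flattening ranks never certify an upper bound on CP rank; for that we must actually write T with 2 rank-1 terms.)
Upper bound — finding two terms. Write S_k = T[:,:,k] for the frontal slices: S₀ = [[3, -6], [2, 4]], S₁ = [[0, 0], [12, 0]].
If T = a₁ ⊗ b₁ ⊗ c₁ + a₂ ⊗ b₂ ⊗ c₂ then each S_k = c₁[k]·a₁b₁ᵀ + c₂[k]·a₂b₂ᵀ. S₀ and S₁ are linearly independent, so a₁b₁ᵀ and a₂b₂ᵀ must span the same plane of matrices: they are the rank-1 matrices of the form x·S₀ + y·S₁.
det(x·S₀ + y·S₁) is 24·x² + 72·xy = 24·(x + 3·y)(x), vanishing at (x:y) = (3:-1) and (0:1).
M₁ = 3·S₀ − S₁ = [[9, -18], [-6, 12]] = 3·[3, -2][1, -2]ᵀ and M₂ = S₁ = [[0, 0], [12, 0]] = 12·[0, 1][1, 0]ᵀ, so take a₁ = [3, -2], b₁ = [1, -2], a₂ = [0, 1], b₂ = [1, 0].
Each slice is an integer combination of E₁ = a₁b₁ᵀ and E₂ = a₂b₂ᵀ: S₀ = E₁ + 4·E₂, S₁ = 12·E₂; reading off coefficients, c₁ = [1, 0] and c₂ = [4, 12].
Hence T = [3, -2] ⊗ [1, -2] ⊗ [1, 0] + [0, 1] ⊗ [1, 0] ⊗ [4, 12], so rank(T) ≤ 2.
These bounds meet, so rank(T) = 2.
Check entry T[1,1,0] = 4: (-2)·(-2)·(1) + (1)·(0)·(4) = 4.

2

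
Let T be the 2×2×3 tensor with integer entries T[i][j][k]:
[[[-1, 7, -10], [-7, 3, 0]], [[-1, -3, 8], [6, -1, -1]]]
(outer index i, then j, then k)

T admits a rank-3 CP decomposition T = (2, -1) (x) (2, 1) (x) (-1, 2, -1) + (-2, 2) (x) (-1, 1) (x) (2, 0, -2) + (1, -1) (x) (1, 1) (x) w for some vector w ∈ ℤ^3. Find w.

w = (-1, -1, -2)

Subtract the known terms from T to get the rank-1 residual R = (1, -1) (x) (1, 1) (x) w, so R[i,j,k] = a[i]·b[j]·w[k]. Pick indices with nonzero a[0]·b[0] = (1)·(1) = 1. Only the fibre through (0,0,·) is needed: R[0,0,:] = T[0,0,:] − Σₗ aₗ[0]bₗ[0]cₗ = [-1, 7, -10] − (2)·(2)·(-1, 2, -1) − (-2)·(-1)·(2, 0, -2) = [-1, -1, -2]. Then w[k] = R[0,0,k] / 1 for each k, giving w = [-1, -1, -2] / 1 = (-1, -1, -2).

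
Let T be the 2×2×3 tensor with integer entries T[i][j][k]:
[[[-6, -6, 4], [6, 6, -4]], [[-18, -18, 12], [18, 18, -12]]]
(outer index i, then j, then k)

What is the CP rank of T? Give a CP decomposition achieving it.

Lower bound: T ≠ 0 (e.g. T[0,0,0] = -6), so rank(T) ≥ 1.
Upper bound: if T = a ⊗ b ⊗ c then every fibre of T is a multiple of the corresponding factor, so read the factors off the fibres through the nonzero entry T[0,0,0] = -6.
The mode-1 fibre T[:,0,0] = [-6, -18] gives a = [1, 3] (primitive direction); the mode-2 fibre T[0,:,0] = [-6, 6] gives b = [1, -1]; then c[k] = T[0,0,k] / (a[0]·b[0]) = [-6, -6, 4] / 1 = [-6, -6, 4].
Expanding [1, 3] ⊗ [1, -1] ⊗ [-6, -6, 4] reproduces all 12 entries of T, so T = [1, 3] ⊗ [1, -1] ⊗ [-6, -6, 4] and rank(T) ≤ 1.
These bounds meet, so rank(T) = 1.

rank(T) = 1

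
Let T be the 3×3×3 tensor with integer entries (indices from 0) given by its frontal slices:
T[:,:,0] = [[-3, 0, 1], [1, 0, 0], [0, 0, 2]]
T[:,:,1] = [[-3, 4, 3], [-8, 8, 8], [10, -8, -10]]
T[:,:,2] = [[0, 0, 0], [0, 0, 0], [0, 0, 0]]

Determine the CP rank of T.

Lower bound: in the mode-1 unfolding of T (rows indexed by i, columns by (j,k)) the 3×3 minor on rows i ∈ {0, 1, 2}, columns (j,k) ∈ {(0,0), (0,1), (1,1)} is det [[-3, -3, 4], [1, -8, 8], [0, 10, -8]] = 64 ≠ 0, so that unfolding has rank ≥ 3 and hence rank(T) ≥ 3 (CP rank is at least every unfolding rank, though it can be larger).
Upper bound: T is a sum of 3 rank-1 terms, T = [1, 0, 2] ⊗ [1, 0, -1] ⊗ [-1, 1, 0] + [1, 2, -2] ⊗ [1, -1, -1] ⊗ [0, -4, 0] + [2, -1, -2] ⊗ [1, 0, 0] ⊗ [-1, 0, 0] (written with every a and b primitive with positive leading entry and the scale carried by c; CP decompositions are not unique, and this one is verified by expanding entrywise), so rank(T) ≤ 3.
These bounds meet, so rank(T) = 3.

3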